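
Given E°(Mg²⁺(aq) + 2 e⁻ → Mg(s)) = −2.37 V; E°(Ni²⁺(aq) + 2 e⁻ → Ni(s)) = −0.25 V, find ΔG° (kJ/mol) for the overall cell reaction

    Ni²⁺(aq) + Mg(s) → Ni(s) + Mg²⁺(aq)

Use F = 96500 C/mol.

In the reaction as written Ni²⁺(aq) is reduced, so the Ni²⁺/Ni couple is the cathode and Mg²⁺/Mg is the anode.
E°cell = −0.25 − (−2.37) = +2.12 V; balancing electrons gives n = 2.
ΔG° = −nFE°cell = −(2)(96500)(+2.12) J/mol = −409 kJ/mol.

−409 kJ/mol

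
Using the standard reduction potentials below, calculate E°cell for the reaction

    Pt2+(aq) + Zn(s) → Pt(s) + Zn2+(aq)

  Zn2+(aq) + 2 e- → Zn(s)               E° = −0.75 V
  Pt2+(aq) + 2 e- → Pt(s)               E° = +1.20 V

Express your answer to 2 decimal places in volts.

In the reaction as written, Pt2+(aq) is reduced (cathode) and Zn2+(aq) is produced by oxidation at the anode.
E°cell = E°(cathode) − E°(anode) = +1.20 − (−0.75) = +1.95 V.

+1.95 V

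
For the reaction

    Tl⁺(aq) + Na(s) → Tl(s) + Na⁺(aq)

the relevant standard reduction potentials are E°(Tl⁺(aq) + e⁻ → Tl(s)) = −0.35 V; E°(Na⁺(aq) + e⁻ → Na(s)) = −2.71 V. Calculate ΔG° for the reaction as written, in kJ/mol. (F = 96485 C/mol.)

In the reaction as written Tl⁺(aq) is reduced, so the Tl⁺/Tl couple is the cathode and Na⁺/Na is the anode.
E°cell = −0.35 − (−2.71) = +2.36 V; balancing electrons gives n = 1.
ΔG° = −nFE°cell = −(1)(96485)(+2.36) J/mol = −228 kJ/mol.

−228 kJ/mol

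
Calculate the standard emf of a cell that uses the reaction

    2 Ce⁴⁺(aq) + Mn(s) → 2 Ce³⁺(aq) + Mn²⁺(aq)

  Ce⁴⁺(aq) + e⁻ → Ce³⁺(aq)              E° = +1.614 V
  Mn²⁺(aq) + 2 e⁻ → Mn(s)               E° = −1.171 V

In the reaction as written, Ce⁴⁺(aq) is reduced (cathode) and Mn²⁺(aq) is produced by oxidation at the anode.
E°cell = E°(cathode) − E°(anode) = +1.614 − (−1.171) = +2.785 V.
The positive value indicates the reaction is spontaneous as written.

+2.785 V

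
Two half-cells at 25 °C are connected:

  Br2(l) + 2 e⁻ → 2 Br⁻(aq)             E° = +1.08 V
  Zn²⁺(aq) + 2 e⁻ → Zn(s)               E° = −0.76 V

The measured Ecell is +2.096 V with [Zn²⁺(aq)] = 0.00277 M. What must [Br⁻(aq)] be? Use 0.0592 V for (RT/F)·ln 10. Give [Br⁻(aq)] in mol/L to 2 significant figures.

0.00090 M

With Br₂/Br⁻ at the cathode and Zn²⁺/Zn at the anode, E°cell = +1.08 − (−0.76) = +1.84 V (n = 2).
Since E = E° − (0.0592/n)·log Q, log Q = n(E° − E)/0.0592 = −8.649.
Balancing electrons gives Br2(l) + Zn(s) → 2 Br⁻(aq) + Zn²⁺(aq); thus Q = [Br⁻(aq)]^2·[Zn²⁺(aq)].
Isolating [Br⁻(aq)] in Q = 10^{−8.649} yields log [Br⁻(aq)] = −3.046, i.e. 0.00090 M.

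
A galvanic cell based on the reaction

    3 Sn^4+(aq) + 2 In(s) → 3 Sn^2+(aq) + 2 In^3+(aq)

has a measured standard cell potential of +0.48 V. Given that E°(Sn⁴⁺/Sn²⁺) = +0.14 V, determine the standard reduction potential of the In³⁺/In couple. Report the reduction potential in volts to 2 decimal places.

−0.34 V

In the reaction as written the Sn⁴⁺/Sn²⁺ couple is reduced (cathode) and In³⁺/In is oxidized (anode), so E°cell = E°(Sn⁴⁺/Sn²⁺) − E°(In³⁺/In).
E°(In³⁺/In) = E°(cathode) − E°cell = +0.14 − (+0.48) = −0.34 V.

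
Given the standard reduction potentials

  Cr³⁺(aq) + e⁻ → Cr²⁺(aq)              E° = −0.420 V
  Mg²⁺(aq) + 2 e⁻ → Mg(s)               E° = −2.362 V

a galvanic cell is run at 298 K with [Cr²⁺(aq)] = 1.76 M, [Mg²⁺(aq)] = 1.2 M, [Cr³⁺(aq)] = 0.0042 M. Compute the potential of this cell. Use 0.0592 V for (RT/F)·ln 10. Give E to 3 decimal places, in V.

Since E°(Cr³⁺/Cr²⁺) > E°(Mg²⁺/Mg), Cr³⁺/Cr²⁺ serves as the cathode.
E°cell = −0.420 − (−2.362) = +1.942 V, with n = 2 electrons transferred.
For the overall reaction 2 Cr³⁺(aq) + Mg(s) → 2 Cr²⁺(aq) + Mg²⁺(aq), Q = ([Cr²⁺(aq)]^2·[Mg²⁺(aq)]) / [Cr³⁺(aq)]^2 = 2.11×10^5, giving log Q = 5.324.
Applying E = E° − (RT ln10/nF)·log Q gives +1.942 − (0.0592/2)(5.324) = +1.784 V.

+1.784 V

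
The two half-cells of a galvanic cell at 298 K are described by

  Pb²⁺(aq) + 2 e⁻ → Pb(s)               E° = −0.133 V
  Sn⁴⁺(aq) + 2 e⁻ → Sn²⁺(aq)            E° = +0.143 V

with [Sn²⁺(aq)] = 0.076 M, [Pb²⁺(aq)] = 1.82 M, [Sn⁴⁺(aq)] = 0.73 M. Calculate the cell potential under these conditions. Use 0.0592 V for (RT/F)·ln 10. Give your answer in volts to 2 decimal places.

+0.30 V

Since E°(Sn⁴⁺/Sn²⁺) > E°(Pb²⁺/Pb), Sn⁴⁺/Sn²⁺ serves as the cathode.
The standard potential is +0.143 − (−0.133) = +0.276 V and the balanced reaction transfers n = 2 electrons.
The balanced reaction is Sn⁴⁺(aq) + Pb(s) → Sn²⁺(aq) + Pb²⁺(aq), so Q = ([Sn²⁺(aq)]·[Pb²⁺(aq)]) / [Sn⁴⁺(aq)] = 0.189 and log Q = −0.722.
Applying E = E° − (RT ln10/nF)·log Q gives +0.276 − (0.0592/2)(−0.722) = +0.30 V.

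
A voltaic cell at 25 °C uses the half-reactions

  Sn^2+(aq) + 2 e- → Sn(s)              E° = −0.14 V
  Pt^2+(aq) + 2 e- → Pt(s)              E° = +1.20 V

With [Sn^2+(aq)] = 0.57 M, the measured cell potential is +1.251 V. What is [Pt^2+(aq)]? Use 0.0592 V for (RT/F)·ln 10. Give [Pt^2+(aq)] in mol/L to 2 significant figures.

0.00056 M

The Pt²⁺/Pt couple has the larger reduction potential, so it is the cathode: E°cell = +1.20 − (−0.14) = +1.34 V and n = 2.
Rearranging E = E° − (0.0592/n)·log Q gives log Q = 2(+1.34 − (+1.251))/0.0592 = 3.007.
Balancing electrons gives Pt^2+(aq) + Sn(s) → Pt(s) + Sn^2+(aq); thus Q = [Sn^2+(aq)] / [Pt^2+(aq)].
Substituting the known concentrations and solving, log [Pt^2+(aq)] = −3.251 and [Pt^2+(aq)] = 0.00056 M.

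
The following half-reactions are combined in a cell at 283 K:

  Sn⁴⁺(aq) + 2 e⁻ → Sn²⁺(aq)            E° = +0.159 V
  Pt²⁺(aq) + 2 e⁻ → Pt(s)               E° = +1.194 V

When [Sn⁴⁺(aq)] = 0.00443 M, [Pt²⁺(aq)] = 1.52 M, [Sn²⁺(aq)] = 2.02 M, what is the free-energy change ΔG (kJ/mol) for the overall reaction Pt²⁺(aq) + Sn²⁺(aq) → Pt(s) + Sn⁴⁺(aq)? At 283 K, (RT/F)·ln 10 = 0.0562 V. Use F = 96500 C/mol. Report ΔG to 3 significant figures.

The standard cell potential is +1.194 − (+0.159) = +1.035 V, with n = 2 electrons in the balanced equation.
Here Q = [Sn⁴⁺(aq)] / ([Pt²⁺(aq)]·[Sn²⁺(aq)]) = 0.00144 (log Q = −2.841), giving E = +1.035 − (0.0562/2)·(−2.841) = +1.1148 V.
Then ΔG = −nFE = −2 × 96500 × +1.1148 J/mol = −215 kJ/mol.

−215 kJ/mol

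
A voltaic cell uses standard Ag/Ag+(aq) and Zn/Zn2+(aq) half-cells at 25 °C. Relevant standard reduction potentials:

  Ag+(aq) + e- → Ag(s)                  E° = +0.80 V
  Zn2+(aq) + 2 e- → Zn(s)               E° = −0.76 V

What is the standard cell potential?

Of the two couples in this cell, the one with the more positive reduction potential is reduced at the cathode: here that is Ag⁺/Ag (+0.80 V); Zn²⁺/Zn (−0.76 V) is the anode.
E°cell = E°(cathode) − E°(anode) = +0.80 − (−0.76) = +1.56 V.

+1.56 V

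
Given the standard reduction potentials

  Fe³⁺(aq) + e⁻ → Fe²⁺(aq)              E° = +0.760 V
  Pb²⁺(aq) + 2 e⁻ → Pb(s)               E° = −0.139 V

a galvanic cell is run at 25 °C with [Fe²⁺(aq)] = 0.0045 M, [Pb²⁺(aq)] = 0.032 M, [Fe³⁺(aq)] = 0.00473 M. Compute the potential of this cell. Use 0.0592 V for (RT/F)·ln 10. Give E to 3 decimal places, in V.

+0.945 V

Fe³⁺/Fe²⁺ is reduced (cathode, E° = +0.760 V) and Pb²⁺/Pb is oxidized (anode).
E°cell = +0.760 − (−0.139) = +0.899 V, with n = 2 electrons transferred.
The balanced reaction is 2 Fe³⁺(aq) + Pb(s) → 2 Fe²⁺(aq) + Pb²⁺(aq), so Q = ([Fe²⁺(aq)]^2·[Pb²⁺(aq)]) / [Fe³⁺(aq)]^2 = 0.029 and log Q = −1.538.
E = E° − (0.0592/n)·log Q = +0.899 − (0.0592/2)(−1.538) = +0.945 V.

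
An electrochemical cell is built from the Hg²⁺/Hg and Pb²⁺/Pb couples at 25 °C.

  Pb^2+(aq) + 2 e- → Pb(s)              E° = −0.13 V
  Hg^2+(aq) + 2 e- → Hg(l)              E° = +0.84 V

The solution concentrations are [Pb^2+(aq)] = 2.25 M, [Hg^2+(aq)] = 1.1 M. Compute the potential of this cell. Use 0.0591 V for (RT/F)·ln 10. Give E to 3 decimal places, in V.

Since E°(Hg²⁺/Hg) > E°(Pb²⁺/Pb), Hg²⁺/Hg serves as the cathode.
E°cell = +0.84 − (−0.13) = +0.97 V, with n = 2 electrons transferred.
Balancing gives Hg^2+(aq) + Pb(s) → Hg(l) + Pb^2+(aq); hence Q = [Pb^2+(aq)] / [Hg^2+(aq)] = 2.05 (log Q = 0.311).
Applying E = E° − (RT ln10/nF)·log Q gives +0.97 − (0.0591/2)(0.311) = +0.961 V.

+0.961 V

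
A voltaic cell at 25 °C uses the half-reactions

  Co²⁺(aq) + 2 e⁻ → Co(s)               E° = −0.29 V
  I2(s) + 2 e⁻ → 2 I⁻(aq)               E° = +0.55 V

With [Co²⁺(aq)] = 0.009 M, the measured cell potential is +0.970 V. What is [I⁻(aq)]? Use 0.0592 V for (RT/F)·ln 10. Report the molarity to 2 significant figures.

The I₂/I⁻ couple has the larger reduction potential, so it is the cathode: E°cell = +0.55 − (−0.29) = +0.84 V and n = 2.
Rearranging E = E° − (0.0592/n)·log Q gives log Q = 2(+0.84 − (+0.970))/0.0592 = −4.392.
Balancing electrons gives I2(s) + Co(s) → 2 I⁻(aq) + Co²⁺(aq); thus Q = [I⁻(aq)]^2·[Co²⁺(aq)].
Substituting the known concentrations and solving, log [I⁻(aq)] = −1.173 and [I⁻(aq)] = 0.067 M.

0.067 M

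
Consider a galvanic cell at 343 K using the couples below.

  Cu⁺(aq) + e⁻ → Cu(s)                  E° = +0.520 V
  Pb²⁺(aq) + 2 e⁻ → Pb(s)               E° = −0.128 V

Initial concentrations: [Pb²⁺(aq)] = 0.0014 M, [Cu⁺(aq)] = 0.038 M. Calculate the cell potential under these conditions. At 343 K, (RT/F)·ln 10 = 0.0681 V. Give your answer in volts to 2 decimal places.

The Cu⁺/Cu couple has the more positive E°, so it is the cathode; Pb²⁺/Pb is the anode.
E°cell = +0.520 − (−0.128) = +0.648 V, with n = 2 electrons transferred.
The balanced reaction is 2 Cu⁺(aq) + Pb(s) → 2 Cu(s) + Pb²⁺(aq), so Q = [Pb²⁺(aq)] / [Cu⁺(aq)]^2 = 0.97 and log Q = −0.013.
Applying E = E° − (RT ln10/nF)·log Q gives +0.648 − (0.0681/2)(−0.013) = +0.65 V.

+0.65 V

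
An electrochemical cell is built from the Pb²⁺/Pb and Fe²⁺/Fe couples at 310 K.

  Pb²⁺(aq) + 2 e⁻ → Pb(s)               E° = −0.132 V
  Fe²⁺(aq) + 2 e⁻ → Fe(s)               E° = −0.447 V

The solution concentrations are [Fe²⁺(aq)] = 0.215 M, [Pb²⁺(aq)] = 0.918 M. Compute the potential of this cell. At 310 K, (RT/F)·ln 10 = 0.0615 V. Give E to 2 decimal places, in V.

Since E°(Pb²⁺/Pb) > E°(Fe²⁺/Fe), Pb²⁺/Pb serves as the cathode.
E°cell = −0.132 − (−0.447) = +0.315 V, with n = 2 electrons transferred.
For the overall reaction Pb²⁺(aq) + Fe(s) → Pb(s) + Fe²⁺(aq), Q = [Fe²⁺(aq)] / [Pb²⁺(aq)] = 0.234, giving log Q = −0.630.
Applying E = E° − (RT ln10/nF)·log Q gives +0.315 − (0.0615/2)(−0.630) = +0.33 V.

+0.33 V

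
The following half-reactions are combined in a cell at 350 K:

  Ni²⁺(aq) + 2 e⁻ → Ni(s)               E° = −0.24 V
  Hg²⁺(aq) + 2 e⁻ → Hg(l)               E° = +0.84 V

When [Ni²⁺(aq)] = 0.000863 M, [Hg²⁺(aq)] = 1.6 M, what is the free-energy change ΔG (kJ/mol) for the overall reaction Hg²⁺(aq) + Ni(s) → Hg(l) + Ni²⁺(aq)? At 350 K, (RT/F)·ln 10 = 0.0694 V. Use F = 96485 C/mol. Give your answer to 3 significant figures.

−230 kJ/mol

The standard cell potential is +0.84 − (−0.24) = +1.08 V, with n = 2 electrons in the balanced equation.
Here Q = [Ni²⁺(aq)] / [Hg²⁺(aq)] = 0.000539 (log Q = −3.268), giving E = +1.08 − (0.0694/2)·(−3.268) = +1.1934 V.
ΔG = −nFE = −(2)(96485)(+1.1934) J/mol = −230 kJ/mol.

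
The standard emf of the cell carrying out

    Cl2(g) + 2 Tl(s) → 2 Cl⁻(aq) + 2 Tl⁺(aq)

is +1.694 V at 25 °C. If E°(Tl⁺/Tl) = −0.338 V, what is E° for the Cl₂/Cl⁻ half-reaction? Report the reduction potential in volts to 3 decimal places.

+1.356 V

In the reaction as written the Cl₂/Cl⁻ couple is reduced (cathode) and Tl⁺/Tl is oxidized (anode), so E°cell = E°(Cl₂/Cl⁻) − E°(Tl⁺/Tl).
E°(Cl₂/Cl⁻) = E°cell + E°(anode) = +1.694 + (−0.338) = +1.356 V.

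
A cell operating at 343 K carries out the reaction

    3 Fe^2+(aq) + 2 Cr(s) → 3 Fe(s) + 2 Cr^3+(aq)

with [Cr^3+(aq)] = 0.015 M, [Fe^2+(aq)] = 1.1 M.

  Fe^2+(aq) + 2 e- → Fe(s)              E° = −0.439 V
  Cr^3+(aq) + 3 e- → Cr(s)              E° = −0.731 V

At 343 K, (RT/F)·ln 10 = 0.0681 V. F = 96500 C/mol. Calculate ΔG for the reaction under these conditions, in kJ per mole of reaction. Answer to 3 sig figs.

−194 kJ/mol

The standard cell potential is −0.439 − (−0.731) = +0.292 V, with n = 6 electrons in the balanced equation.
Q = [Cr^3+(aq)]^2 / [Fe^2+(aq)]^3 = 0.000169, so log Q = −3.772 and E = +0.292 − (0.0681/6)(−3.772) = +0.3348 V.
ΔG = −nFE = −(6)(96500)(+0.3348) J/mol = −194 kJ/mol.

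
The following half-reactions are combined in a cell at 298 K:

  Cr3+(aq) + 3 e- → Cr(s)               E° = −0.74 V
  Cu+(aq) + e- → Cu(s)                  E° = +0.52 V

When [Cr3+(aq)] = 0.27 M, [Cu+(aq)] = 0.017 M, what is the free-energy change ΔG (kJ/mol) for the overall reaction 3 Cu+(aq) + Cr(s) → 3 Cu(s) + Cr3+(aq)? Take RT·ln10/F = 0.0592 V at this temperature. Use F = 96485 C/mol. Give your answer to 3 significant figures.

The standard cell potential is +0.52 − (−0.74) = +1.26 V, with n = 3 electrons in the balanced equation.
The reaction quotient is [Cr3+(aq)] / [Cu+(aq)]^3 = 5.5×10^4; by Nernst, E = +1.26 − (0.0592/3)(4.740) = +1.1665 V.
Finally ΔG = −nFE = −(3)(96485 C/mol)(+1.1665 V) = −338 kJ/mol.

−338 kJ/mol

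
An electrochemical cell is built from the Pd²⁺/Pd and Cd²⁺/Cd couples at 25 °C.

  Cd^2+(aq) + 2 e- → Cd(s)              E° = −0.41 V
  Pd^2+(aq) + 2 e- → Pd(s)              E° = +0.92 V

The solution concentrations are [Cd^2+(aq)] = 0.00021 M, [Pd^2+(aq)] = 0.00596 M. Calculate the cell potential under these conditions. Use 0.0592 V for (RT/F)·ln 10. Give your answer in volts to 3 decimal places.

+1.373 V

Since E°(Pd²⁺/Pd) > E°(Cd²⁺/Cd), Pd²⁺/Pd serves as the cathode.
The standard potential is +0.92 − (−0.41) = +1.33 V and the balanced reaction transfers n = 2 electrons.
For the overall reaction Pd^2+(aq) + Cd(s) → Pd(s) + Cd^2+(aq), Q = [Cd^2+(aq)] / [Pd^2+(aq)] = 0.0352, giving log Q = −1.453.
Applying E = E° − (RT ln10/nF)·log Q gives +1.33 − (0.0592/2)(−1.453) = +1.373 V.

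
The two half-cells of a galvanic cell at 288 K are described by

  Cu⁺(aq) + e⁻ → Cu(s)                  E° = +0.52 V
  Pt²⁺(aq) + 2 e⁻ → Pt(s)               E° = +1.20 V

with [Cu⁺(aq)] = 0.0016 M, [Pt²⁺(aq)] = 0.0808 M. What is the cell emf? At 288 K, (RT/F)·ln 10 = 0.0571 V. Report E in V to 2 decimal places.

Pt²⁺/Pt is reduced (cathode, E° = +1.20 V) and Cu⁺/Cu is oxidized (anode).
The standard potential is +1.20 − (+0.52) = +0.68 V and the balanced reaction transfers n = 2 electrons.
The balanced reaction is Pt²⁺(aq) + 2 Cu(s) → Pt(s) + 2 Cu⁺(aq), so Q = [Cu⁺(aq)]^2 / [Pt²⁺(aq)] = 3.17×10^−5 and log Q = −4.499.
E = E° − (0.0571/n)·log Q = +0.68 − (0.0571/2)(−4.499) = +0.81 V.

+0.81 V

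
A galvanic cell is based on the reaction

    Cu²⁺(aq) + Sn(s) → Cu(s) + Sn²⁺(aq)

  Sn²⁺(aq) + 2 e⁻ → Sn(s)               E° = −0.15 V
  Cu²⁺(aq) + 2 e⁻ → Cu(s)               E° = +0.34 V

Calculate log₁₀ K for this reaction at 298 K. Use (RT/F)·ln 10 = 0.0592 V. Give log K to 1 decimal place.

The Cu²⁺/Cu couple is reduced (cathode); E°cell = +0.34 − (−0.15) = +0.49 V with n = 2.
At equilibrium E = 0, so log K = nE°cell / 0.0592 = (2)(+0.49) / 0.0592 = 16.6.

log K = 16.6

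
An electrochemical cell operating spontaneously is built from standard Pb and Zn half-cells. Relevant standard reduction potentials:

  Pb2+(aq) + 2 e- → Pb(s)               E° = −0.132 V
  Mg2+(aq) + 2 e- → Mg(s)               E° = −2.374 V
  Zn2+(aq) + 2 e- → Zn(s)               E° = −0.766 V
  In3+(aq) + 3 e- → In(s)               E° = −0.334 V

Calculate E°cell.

Of the two couples in this cell, the one with the more positive reduction potential is reduced at the cathode: here that is Pb²⁺/Pb (−0.132 V); Zn²⁺/Zn (−0.766 V) is the anode.
E°cell = E°(cathode) − E°(anode) = −0.132 − (−0.766) = +0.634 V.

+0.634 V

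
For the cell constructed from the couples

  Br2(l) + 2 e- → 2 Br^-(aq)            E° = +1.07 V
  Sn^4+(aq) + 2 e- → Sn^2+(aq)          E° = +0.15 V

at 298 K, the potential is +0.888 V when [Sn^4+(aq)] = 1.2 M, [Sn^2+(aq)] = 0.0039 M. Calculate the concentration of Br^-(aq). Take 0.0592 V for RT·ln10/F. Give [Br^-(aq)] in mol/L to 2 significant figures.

0.20 M

With Br₂/Br⁻ at the cathode and Sn⁴⁺/Sn²⁺ at the anode, E°cell = +1.07 − (+0.15) = +0.92 V (n = 2).
Since E = E° − (0.0592/n)·log Q, log Q = n(E° − E)/0.0592 = 1.081.
For Br2(l) + Sn^2+(aq) → 2 Br^-(aq) + Sn^4+(aq), the reaction quotient is Q = ([Br^-(aq)]^2·[Sn^4+(aq)]) / [Sn^2+(aq)].
Solving for the unknown gives log [Br^-(aq)] = −0.704, so [Br^-(aq)] ≈ 0.20 M.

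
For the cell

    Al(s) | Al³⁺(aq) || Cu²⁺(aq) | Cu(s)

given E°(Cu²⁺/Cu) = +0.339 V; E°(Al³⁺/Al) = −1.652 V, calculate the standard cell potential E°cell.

By convention the left-hand electrode in cell notation is the anode (oxidation) and the right-hand electrode is the cathode (reduction).
E°cell = E°(right) − E°(left) = +0.339 − (−1.652) = +1.991 V.

+1.991 V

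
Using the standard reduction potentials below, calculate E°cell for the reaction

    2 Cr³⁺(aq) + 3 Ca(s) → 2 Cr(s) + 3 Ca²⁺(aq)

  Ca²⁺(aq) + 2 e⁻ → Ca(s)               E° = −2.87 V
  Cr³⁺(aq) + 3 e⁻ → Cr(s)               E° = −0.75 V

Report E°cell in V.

+2.12 V

Cr³⁺(aq) gains electrons, so the Cr³⁺/Cr couple is the cathode; the Ca²⁺/Ca couple is the anode.
E°cell = E°(cathode) − E°(anode) = −0.75 − (−2.87) = +2.12 V.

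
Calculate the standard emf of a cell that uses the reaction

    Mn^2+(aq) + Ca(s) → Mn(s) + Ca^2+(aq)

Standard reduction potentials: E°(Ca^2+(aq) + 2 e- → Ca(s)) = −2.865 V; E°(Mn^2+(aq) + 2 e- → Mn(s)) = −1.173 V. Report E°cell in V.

+1.692 V

Mn^2+(aq) gains electrons, so the Mn²⁺/Mn couple is the cathode; the Ca²⁺/Ca couple is the anode.
E°cell = E°(cathode) − E°(anode) = −1.173 − (−2.865) = +1.692 V.
The positive value indicates the reaction is spontaneous as written.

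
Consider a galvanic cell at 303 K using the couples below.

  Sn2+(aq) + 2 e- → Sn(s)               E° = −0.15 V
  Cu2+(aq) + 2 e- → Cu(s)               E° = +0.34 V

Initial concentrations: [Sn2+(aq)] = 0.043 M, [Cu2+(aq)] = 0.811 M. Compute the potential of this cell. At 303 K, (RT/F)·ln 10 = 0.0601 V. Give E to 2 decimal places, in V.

Since E°(Cu²⁺/Cu) > E°(Sn²⁺/Sn), Cu²⁺/Cu serves as the cathode.
E°cell = E°cat − E°an = +0.34 − (−0.15) = +0.49 V; n = 2.
Balancing gives Cu2+(aq) + Sn(s) → Cu(s) + Sn2+(aq); hence Q = [Sn2+(aq)] / [Cu2+(aq)] = 0.053 (log Q = −1.276).
E = E° − (0.0601/n)·log Q = +0.49 − (0.0601/2)(−1.276) = +0.53 V.

+0.53 V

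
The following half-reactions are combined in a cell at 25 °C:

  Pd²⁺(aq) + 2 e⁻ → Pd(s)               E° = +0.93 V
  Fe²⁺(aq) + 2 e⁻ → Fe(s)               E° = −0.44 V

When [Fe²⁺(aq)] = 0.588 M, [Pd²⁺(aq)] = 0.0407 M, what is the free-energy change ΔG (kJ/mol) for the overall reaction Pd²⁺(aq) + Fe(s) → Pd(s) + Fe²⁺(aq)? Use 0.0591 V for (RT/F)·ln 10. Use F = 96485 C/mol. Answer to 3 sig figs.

−258 kJ/mol

With Pd²⁺/Pd reduced at the cathode, E°cell = +0.93 − (−0.44) = +1.37 V and n = 2.
Here Q = [Fe²⁺(aq)] / [Pd²⁺(aq)] = 14.4 (log Q = 1.160), giving E = +1.37 − (0.0591/2)·(1.160) = +1.3357 V.
Finally ΔG = −nFE = −(2)(96485 C/mol)(+1.3357 V) = −258 kJ/mol.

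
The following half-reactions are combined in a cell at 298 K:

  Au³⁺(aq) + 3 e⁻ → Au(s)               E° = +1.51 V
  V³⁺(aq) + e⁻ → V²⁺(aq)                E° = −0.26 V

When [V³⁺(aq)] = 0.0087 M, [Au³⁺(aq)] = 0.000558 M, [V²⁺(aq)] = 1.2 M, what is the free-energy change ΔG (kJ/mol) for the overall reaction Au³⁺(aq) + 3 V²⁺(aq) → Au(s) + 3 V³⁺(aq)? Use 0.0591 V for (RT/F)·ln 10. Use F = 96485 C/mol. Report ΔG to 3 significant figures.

The standard cell potential is +1.51 − (−0.26) = +1.77 V, with n = 3 electrons in the balanced equation.
Q = [V³⁺(aq)]^3 / ([Au³⁺(aq)]·[V²⁺(aq)]^3) = 0.000683, so log Q = −3.166 and E = +1.77 − (0.0591/3)(−3.166) = +1.8324 V.
Then ΔG = −nFE = −3 × 96485 × +1.8324 J/mol = −530 kJ/mol.

−530 kJ/mol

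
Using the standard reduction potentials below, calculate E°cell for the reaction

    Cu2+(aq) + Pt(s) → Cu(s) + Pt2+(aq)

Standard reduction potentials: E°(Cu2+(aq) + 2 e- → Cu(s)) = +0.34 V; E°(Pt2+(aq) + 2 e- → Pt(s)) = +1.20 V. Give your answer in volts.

−0.86 V

In the reaction as written, Cu2+(aq) is reduced (cathode) and Pt2+(aq) is produced by oxidation at the anode.
E°cell = E°(cathode) − E°(anode) = +0.34 − (+1.20) = −0.86 V.
The negative E°cell means the reaction is non-spontaneous in the direction written.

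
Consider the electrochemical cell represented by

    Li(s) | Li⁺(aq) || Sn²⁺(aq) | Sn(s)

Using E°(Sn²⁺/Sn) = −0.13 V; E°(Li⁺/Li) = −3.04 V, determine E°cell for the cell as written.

+2.91 V

By convention the left-hand electrode in cell notation is the anode (oxidation) and the right-hand electrode is the cathode (reduction).
E°cell = E°(right) − E°(left) = −0.13 − (−3.04) = +2.91 V.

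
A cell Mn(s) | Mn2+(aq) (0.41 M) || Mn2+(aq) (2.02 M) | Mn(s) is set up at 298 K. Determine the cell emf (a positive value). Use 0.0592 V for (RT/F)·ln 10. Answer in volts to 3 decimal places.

For a concentration cell E°cell = 0, since both electrodes use the same couple.
The compartment with the higher Mn2+(aq) concentration (2.02 M) acts as the cathode; ions are reduced there and produced at the dilute (0.41 M) anode.
With n = 2, Ecell = −(0.0592/2)·log([dilute]/[conc]) = −(0.0592/2)·log(0.41/2.02) = +0.020 V.

0.020 V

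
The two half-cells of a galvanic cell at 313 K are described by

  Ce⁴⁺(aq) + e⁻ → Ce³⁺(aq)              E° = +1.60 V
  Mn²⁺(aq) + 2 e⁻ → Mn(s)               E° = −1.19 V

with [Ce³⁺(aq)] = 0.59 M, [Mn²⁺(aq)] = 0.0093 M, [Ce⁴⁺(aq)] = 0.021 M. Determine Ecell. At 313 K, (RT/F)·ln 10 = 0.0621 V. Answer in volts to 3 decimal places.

The Ce⁴⁺/Ce³⁺ couple has the more positive E°, so it is the cathode; Mn²⁺/Mn is the anode.
E°cell = +1.60 − (−1.19) = +2.79 V, with n = 2 electrons transferred.
For the overall reaction 2 Ce⁴⁺(aq) + Mn(s) → 2 Ce³⁺(aq) + Mn²⁺(aq), Q = ([Ce³⁺(aq)]^2·[Mn²⁺(aq)]) / [Ce⁴⁺(aq)]^2 = 7.34, giving log Q = 0.866.
Applying E = E° − (RT ln10/nF)·log Q gives +2.79 − (0.0621/2)(0.866) = +2.763 V.

+2.763 V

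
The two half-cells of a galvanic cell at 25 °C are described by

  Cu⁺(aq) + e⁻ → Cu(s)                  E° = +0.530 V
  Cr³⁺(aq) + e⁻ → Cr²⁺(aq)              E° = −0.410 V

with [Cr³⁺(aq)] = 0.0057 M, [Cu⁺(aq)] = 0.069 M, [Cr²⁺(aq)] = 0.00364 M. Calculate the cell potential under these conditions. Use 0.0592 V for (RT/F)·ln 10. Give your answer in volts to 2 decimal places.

+0.86 V

Cu⁺/Cu is reduced (cathode, E° = +0.530 V) and Cr³⁺/Cr²⁺ is oxidized (anode).
E°cell = +0.530 − (−0.410) = +0.940 V, with n = 1 electron transferred.
The balanced reaction is Cu⁺(aq) + Cr²⁺(aq) → Cu(s) + Cr³⁺(aq), so Q = [Cr³⁺(aq)] / ([Cu⁺(aq)]·[Cr²⁺(aq)]) = 22.7 and log Q = 1.356.
E = E° − (0.0592/n)·log Q = +0.940 − (0.0592/1)(1.356) = +0.86 V.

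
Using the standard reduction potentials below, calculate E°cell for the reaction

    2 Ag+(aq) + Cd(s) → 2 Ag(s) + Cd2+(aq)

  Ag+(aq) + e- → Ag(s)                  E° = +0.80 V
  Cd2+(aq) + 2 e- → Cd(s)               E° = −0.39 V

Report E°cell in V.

+1.19 V

Ag+(aq) gains electrons, so the Ag⁺/Ag couple is the cathode; the Cd²⁺/Cd couple is the anode.
E°cell = E°(cathode) − E°(anode) = +0.80 − (−0.39) = +1.19 V.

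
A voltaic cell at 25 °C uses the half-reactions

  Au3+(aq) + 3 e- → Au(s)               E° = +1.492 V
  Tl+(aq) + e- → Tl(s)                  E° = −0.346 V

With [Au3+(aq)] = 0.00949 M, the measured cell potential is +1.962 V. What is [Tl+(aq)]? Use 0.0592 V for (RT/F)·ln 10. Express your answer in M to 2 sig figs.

The Au³⁺/Au couple has the larger reduction potential, so it is the cathode: E°cell = +1.492 − (−0.346) = +1.838 V and n = 3.
From the Nernst equation, log Q = n(E° − E)/0.0592 = 3·(+1.838 − (+1.962))/0.0592 = −6.284.
For Au3+(aq) + 3 Tl(s) → Au(s) + 3 Tl+(aq), the reaction quotient is Q = [Tl+(aq)]^3 / [Au3+(aq)].
Substituting the known concentrations and solving, log [Tl+(aq)] = −2.769 and [Tl+(aq)] = 0.0017 M.

0.0017 M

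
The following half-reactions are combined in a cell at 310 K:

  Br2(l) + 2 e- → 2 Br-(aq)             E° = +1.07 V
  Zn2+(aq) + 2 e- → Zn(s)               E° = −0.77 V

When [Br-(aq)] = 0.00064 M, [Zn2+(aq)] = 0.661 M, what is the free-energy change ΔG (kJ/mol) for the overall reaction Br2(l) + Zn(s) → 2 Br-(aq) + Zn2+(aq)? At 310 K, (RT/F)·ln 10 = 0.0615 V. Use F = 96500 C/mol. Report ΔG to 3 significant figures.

−394 kJ/mol

E°cell = +1.07 − (−0.77) = +1.84 V; the balanced reaction transfers n = 2 electrons.
The reaction quotient is [Br-(aq)]^2·[Zn2+(aq)] = 2.71×10^−7; by Nernst, E = +1.84 − (0.0615/2)(−6.567) = +2.0419 V.
Finally ΔG = −nFE = −(2)(96500 C/mol)(+2.0419 V) = −394 kJ/mol.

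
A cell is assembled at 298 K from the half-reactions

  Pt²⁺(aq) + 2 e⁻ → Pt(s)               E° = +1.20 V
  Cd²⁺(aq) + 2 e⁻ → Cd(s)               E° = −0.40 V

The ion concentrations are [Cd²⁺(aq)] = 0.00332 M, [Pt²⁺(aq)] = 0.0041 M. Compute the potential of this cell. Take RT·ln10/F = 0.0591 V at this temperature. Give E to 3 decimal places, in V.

+1.603 V

Pt²⁺/Pt is reduced (cathode, E° = +1.20 V) and Cd²⁺/Cd is oxidized (anode).
E°cell = E°cat − E°an = +1.20 − (−0.40) = +1.60 V; n = 2.
Balancing gives Pt²⁺(aq) + Cd(s) → Pt(s) + Cd²⁺(aq); hence Q = [Cd²⁺(aq)] / [Pt²⁺(aq)] = 0.81 (log Q = −0.092).
By the Nernst equation, E = +1.60 − (0.0591/2)·(−0.092) = +1.603 V.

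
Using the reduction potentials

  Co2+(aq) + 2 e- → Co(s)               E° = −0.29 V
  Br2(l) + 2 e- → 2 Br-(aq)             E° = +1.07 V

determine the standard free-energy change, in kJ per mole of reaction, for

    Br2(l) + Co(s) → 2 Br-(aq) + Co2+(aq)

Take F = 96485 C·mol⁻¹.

−262 kJ/mol

In the reaction as written Br2(l) is reduced, so the Br₂/Br⁻ couple is the cathode and Co²⁺/Co is the anode.
E°cell = +1.07 − (−0.29) = +1.36 V; balancing electrons gives n = 2.
ΔG° = −nFE°cell = −(2)(96485)(+1.36) J/mol = −262 kJ/mol.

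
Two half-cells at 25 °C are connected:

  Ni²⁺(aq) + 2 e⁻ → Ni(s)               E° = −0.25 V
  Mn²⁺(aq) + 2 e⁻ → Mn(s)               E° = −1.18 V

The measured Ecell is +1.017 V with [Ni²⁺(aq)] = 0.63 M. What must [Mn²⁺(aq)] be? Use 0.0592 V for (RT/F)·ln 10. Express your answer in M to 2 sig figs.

The Ni²⁺/Ni couple has the larger reduction potential, so it is the cathode: E°cell = −0.25 − (−1.18) = +0.93 V and n = 2.
From the Nernst equation, log Q = n(E° − E)/0.0592 = 2·(+0.93 − (+1.017))/0.0592 = −2.939.
The balanced reaction is Ni²⁺(aq) + Mn(s) → Ni(s) + Mn²⁺(aq), so Q = [Mn²⁺(aq)] / [Ni²⁺(aq)].
Isolating [Mn²⁺(aq)] in Q = 10^{−2.939} yields log [Mn²⁺(aq)] = −3.140, i.e. 0.00072 M.

0.00072 M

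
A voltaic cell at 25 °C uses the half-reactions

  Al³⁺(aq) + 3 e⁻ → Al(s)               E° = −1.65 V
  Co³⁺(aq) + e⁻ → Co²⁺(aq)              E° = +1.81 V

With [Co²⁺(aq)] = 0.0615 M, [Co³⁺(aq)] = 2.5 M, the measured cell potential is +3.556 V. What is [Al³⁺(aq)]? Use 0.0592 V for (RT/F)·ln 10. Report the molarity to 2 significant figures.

The Co³⁺/Co²⁺ couple has the larger reduction potential, so it is the cathode: E°cell = +1.81 − (−1.65) = +3.46 V and n = 3.
Since E = E° − (0.0592/n)·log Q, log Q = n(E° − E)/0.0592 = −4.865.
For 3 Co³⁺(aq) + Al(s) → 3 Co²⁺(aq) + Al³⁺(aq), the reaction quotient is Q = ([Co²⁺(aq)]^3·[Al³⁺(aq)]) / [Co³⁺(aq)]^3.
Solving for the unknown gives log [Al³⁺(aq)] = −0.038, so [Al³⁺(aq)] ≈ 0.92 M.

0.92 M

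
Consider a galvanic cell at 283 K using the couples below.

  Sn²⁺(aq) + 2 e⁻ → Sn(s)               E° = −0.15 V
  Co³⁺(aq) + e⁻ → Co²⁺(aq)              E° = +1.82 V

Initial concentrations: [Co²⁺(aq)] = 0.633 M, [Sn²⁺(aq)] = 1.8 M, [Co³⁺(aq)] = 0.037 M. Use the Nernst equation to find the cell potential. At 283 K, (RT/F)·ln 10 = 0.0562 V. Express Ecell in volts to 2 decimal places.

Co³⁺/Co²⁺ is reduced (cathode, E° = +1.82 V) and Sn²⁺/Sn is oxidized (anode).
The standard potential is +1.82 − (−0.15) = +1.97 V and the balanced reaction transfers n = 2 electrons.
Balancing gives 2 Co³⁺(aq) + Sn(s) → 2 Co²⁺(aq) + Sn²⁺(aq); hence Q = ([Co²⁺(aq)]^2·[Sn²⁺(aq)]) / [Co³⁺(aq)]^2 = 527 (log Q = 2.722).
E = E° − (0.0562/n)·log Q = +1.97 − (0.0562/2)(2.722) = +1.89 V.

+1.89 V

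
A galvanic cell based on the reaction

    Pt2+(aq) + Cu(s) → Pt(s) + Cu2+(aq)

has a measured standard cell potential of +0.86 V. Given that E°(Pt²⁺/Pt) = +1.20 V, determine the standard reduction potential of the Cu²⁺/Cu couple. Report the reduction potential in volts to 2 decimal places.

In the reaction as written the Pt²⁺/Pt couple is reduced (cathode) and Cu²⁺/Cu is oxidized (anode), so E°cell = E°(Pt²⁺/Pt) − E°(Cu²⁺/Cu).
E°(Cu²⁺/Cu) = E°(cathode) − E°cell = +1.20 − (+0.86) = +0.34 V.

+0.34 V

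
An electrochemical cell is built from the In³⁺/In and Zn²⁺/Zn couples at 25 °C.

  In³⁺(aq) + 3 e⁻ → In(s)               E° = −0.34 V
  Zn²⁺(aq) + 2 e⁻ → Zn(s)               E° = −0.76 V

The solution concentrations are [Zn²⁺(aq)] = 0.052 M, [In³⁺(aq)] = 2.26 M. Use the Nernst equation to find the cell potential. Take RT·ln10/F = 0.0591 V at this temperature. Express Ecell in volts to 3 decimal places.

+0.465 V

Since E°(In³⁺/In) > E°(Zn²⁺/Zn), In³⁺/In serves as the cathode.
E°cell = E°cat − E°an = −0.34 − (−0.76) = +0.42 V; n = 6.
For the overall reaction 2 In³⁺(aq) + 3 Zn(s) → 2 In(s) + 3 Zn²⁺(aq), Q = [Zn²⁺(aq)]^3 / [In³⁺(aq)]^2 = 2.75×10^−5, giving log Q = −4.560.
By the Nernst equation, E = +0.42 − (0.0591/6)·(−4.560) = +0.465 V.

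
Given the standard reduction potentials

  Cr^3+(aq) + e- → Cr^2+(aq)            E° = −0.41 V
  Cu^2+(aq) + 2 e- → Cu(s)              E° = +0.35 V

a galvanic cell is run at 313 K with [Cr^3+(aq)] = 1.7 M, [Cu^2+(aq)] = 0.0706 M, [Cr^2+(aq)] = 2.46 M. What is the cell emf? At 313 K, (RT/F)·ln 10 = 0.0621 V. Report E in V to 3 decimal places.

+0.734 V

Cu²⁺/Cu is reduced (cathode, E° = +0.35 V) and Cr³⁺/Cr²⁺ is oxidized (anode).
E°cell = E°cat − E°an = +0.35 − (−0.41) = +0.76 V; n = 2.
For the overall reaction Cu^2+(aq) + 2 Cr^2+(aq) → Cu(s) + 2 Cr^3+(aq), Q = [Cr^3+(aq)]^2 / ([Cu^2+(aq)]·[Cr^2+(aq)]^2) = 6.76, giving log Q = 0.830.
E = E° − (0.0621/n)·log Q = +0.76 − (0.0621/2)(0.830) = +0.734 V.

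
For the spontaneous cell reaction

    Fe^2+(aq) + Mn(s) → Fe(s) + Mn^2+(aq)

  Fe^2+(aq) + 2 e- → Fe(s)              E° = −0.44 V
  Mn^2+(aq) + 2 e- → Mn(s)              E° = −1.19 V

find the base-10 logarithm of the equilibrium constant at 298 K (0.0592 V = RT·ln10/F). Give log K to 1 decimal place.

log K = 25.3

The Fe²⁺/Fe couple is reduced (cathode); E°cell = −0.44 − (−1.19) = +0.75 V with n = 2.
At equilibrium E = 0, so log K = nE°cell / 0.0592 = (2)(+0.75) / 0.0592 = 25.3.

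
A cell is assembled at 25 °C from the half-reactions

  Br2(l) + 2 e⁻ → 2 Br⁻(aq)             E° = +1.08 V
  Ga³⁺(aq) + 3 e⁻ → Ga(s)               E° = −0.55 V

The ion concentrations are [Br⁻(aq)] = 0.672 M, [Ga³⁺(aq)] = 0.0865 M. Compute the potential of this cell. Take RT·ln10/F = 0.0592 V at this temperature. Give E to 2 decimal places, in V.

Br₂/Br⁻ is reduced (cathode, E° = +1.08 V) and Ga³⁺/Ga is oxidized (anode).
E°cell = +1.08 − (−0.55) = +1.63 V, with n = 6 electrons transferred.
Balancing gives 3 Br2(l) + 2 Ga(s) → 6 Br⁻(aq) + 2 Ga³⁺(aq); hence Q = [Br⁻(aq)]^6·[Ga³⁺(aq)]^2 = 0.000689 (log Q = −3.162).
E = E° − (0.0592/n)·log Q = +1.63 − (0.0592/6)(−3.162) = +1.66 V.

+1.66 V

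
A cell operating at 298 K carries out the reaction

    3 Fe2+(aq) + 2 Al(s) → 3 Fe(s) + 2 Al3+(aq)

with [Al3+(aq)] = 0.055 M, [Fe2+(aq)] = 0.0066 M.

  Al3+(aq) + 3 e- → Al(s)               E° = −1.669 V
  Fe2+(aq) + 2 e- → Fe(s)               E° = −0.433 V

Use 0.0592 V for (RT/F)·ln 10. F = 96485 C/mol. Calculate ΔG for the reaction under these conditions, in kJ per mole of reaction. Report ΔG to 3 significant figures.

−693 kJ/mol

The standard cell potential is −0.433 − (−1.669) = +1.236 V, with n = 6 electrons in the balanced equation.
The reaction quotient is [Al3+(aq)]^2 / [Fe2+(aq)]^3 = 1.05×10^4; by Nernst, E = +1.236 − (0.0592/6)(4.022) = +1.1963 V.
ΔG = −nFE = −(6)(96485)(+1.1963) J/mol = −693 kJ/mol.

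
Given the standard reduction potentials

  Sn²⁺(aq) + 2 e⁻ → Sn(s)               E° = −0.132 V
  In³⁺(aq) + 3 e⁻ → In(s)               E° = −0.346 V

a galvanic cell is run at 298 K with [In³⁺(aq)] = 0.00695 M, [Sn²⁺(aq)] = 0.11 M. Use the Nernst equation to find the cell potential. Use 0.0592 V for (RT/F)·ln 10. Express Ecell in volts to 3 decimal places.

+0.228 V

Since E°(Sn²⁺/Sn) > E°(In³⁺/In), Sn²⁺/Sn serves as the cathode.
The standard potential is −0.132 − (−0.346) = +0.214 V and the balanced reaction transfers n = 6 electrons.
For the overall reaction 3 Sn²⁺(aq) + 2 In(s) → 3 Sn(s) + 2 In³⁺(aq), Q = [In³⁺(aq)]^2 / [Sn²⁺(aq)]^3 = 0.0363, giving log Q = −1.440.
E = E° − (0.0592/n)·log Q = +0.214 − (0.0592/6)(−1.440) = +0.228 V.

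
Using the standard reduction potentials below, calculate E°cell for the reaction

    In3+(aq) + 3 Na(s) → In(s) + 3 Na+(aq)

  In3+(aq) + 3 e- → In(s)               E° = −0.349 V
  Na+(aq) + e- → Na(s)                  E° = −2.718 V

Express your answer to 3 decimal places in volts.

+2.369 V

In3+(aq) gains electrons, so the In³⁺/In couple is the cathode; the Na⁺/Na couple is the anode.
E°cell = E°(cathode) − E°(anode) = −0.349 − (−2.718) = +2.369 V.
The positive value indicates the reaction is spontaneous as written.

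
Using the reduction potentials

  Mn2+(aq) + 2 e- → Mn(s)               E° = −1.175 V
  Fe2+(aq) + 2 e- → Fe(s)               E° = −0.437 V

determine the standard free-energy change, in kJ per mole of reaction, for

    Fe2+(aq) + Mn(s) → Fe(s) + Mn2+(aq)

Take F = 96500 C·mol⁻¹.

−142 kJ/mol

In the reaction as written Fe2+(aq) is reduced, so the Fe²⁺/Fe couple is the cathode and Mn²⁺/Mn is the anode.
E°cell = −0.437 − (−1.175) = +0.738 V; balancing electrons gives n = 2.
ΔG° = −nFE°cell = −(2)(96500)(+0.738) J/mol = −142 kJ/mol.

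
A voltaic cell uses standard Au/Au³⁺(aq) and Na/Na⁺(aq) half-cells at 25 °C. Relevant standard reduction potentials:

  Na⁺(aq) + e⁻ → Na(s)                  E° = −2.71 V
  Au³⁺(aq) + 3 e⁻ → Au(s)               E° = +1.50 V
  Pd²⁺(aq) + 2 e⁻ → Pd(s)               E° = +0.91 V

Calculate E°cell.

Of the two couples in this cell, the one with the more positive reduction potential is reduced at the cathode: here that is Au³⁺/Au (+1.50 V); Na⁺/Na (−2.71 V) is the anode.
E°cell = E°(cathode) − E°(anode) = +1.50 − (−2.71) = +4.21 V.

+4.21 V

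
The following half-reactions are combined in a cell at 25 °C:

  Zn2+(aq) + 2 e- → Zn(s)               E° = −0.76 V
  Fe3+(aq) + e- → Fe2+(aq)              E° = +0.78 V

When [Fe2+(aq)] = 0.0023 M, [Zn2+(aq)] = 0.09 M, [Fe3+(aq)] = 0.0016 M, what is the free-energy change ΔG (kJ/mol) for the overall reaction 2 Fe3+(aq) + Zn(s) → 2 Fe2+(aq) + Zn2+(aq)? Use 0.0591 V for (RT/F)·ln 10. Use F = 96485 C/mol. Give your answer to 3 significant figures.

E°cell = +0.78 − (−0.76) = +1.54 V; the balanced reaction transfers n = 2 electrons.
Q = ([Fe2+(aq)]^2·[Zn2+(aq)]) / [Fe3+(aq)]^2 = 0.186, so log Q = −0.731 and E = +1.54 − (0.0591/2)(−0.731) = +1.5616 V.
Finally ΔG = −nFE = −(2)(96485 C/mol)(+1.5616 V) = −301 kJ/mol.

−301 kJ/mol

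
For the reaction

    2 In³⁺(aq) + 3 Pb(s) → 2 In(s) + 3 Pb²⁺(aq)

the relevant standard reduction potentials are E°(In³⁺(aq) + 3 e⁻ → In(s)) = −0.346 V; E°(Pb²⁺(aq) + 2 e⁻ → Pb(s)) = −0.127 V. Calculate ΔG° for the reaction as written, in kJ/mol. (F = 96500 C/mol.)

In the reaction as written In³⁺(aq) is reduced, so the In³⁺/In couple is the cathode and Pb²⁺/Pb is the anode.
E°cell = −0.346 − (−0.127) = −0.219 V; balancing electrons gives n = 6.
ΔG° = −nFE°cell = −(6)(96500)(−0.219) J/mol = +127 kJ/mol.

+127 kJ/mol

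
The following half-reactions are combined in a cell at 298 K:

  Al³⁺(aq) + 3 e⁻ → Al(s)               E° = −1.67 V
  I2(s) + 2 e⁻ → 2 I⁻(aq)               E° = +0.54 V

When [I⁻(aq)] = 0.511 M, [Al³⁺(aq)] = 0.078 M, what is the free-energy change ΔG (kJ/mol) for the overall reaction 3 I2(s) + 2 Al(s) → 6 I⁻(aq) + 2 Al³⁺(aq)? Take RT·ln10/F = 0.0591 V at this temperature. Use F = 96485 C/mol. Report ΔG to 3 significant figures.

The standard cell potential is +0.54 − (−1.67) = +2.21 V, with n = 6 electrons in the balanced equation.
The reaction quotient is [I⁻(aq)]^6·[Al³⁺(aq)]^2 = 0.000108; by Nernst, E = +2.21 − (0.0591/6)(−3.965) = +2.2491 V.
Finally ΔG = −nFE = −(6)(96485 C/mol)(+2.2491 V) = −1300 kJ/mol.

−1300 kJ/mol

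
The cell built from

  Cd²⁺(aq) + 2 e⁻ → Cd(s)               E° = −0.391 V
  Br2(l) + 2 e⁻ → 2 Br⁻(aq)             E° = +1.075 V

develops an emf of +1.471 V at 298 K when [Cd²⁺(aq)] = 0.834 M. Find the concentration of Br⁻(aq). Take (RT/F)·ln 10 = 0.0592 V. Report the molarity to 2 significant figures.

Br₂/Br⁻ is the cathode (higher E°); E°cell = +1.075 − (−0.391) = +1.466 V with n = 2.
From the Nernst equation, log Q = n(E° − E)/0.0592 = 2·(+1.466 − (+1.471))/0.0592 = −0.169.
Balancing electrons gives Br2(l) + Cd(s) → 2 Br⁻(aq) + Cd²⁺(aq); thus Q = [Br⁻(aq)]^2·[Cd²⁺(aq)].
Substituting the known concentrations and solving, log [Br⁻(aq)] = −0.045 and [Br⁻(aq)] = 0.90 M.

0.90 M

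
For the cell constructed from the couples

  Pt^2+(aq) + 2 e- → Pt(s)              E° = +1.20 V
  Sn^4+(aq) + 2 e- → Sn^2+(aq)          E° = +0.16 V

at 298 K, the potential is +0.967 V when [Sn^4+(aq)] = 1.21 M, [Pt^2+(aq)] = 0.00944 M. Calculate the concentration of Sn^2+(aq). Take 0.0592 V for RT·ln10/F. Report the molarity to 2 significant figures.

0.44 M

Pt²⁺/Pt is the cathode (higher E°); E°cell = +1.20 − (+0.16) = +1.04 V with n = 2.
Rearranging E = E° − (0.0592/n)·log Q gives log Q = 2(+1.04 − (+0.967))/0.0592 = 2.466.
The balanced reaction is Pt^2+(aq) + Sn^2+(aq) → Pt(s) + Sn^4+(aq), so Q = [Sn^4+(aq)] / ([Pt^2+(aq)]·[Sn^2+(aq)]).
Isolating [Sn^2+(aq)] in Q = 10^{2.466} yields log [Sn^2+(aq)] = −0.358, i.e. 0.44 M.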